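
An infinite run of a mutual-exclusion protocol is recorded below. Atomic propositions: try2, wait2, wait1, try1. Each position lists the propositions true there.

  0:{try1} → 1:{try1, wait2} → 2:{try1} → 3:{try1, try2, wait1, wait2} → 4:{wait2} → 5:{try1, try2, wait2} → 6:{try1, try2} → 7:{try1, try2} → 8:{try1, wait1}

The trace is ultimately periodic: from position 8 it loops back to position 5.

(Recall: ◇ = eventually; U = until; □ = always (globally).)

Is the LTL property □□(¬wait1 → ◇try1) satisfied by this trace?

□(¬wait1 → ◇try1) holds at every position 0..8, and those are all positions ever visited, so □□(¬wait1 → ◇try1) holds.

Satisfied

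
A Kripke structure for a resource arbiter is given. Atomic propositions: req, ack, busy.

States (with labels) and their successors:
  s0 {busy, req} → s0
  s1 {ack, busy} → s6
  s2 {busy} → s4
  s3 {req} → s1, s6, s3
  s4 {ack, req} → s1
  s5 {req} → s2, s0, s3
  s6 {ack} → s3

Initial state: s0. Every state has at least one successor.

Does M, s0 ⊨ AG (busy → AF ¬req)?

Violated

States satisfying busy → AF ¬req: {s1, s2, s3, s4, s5, s6}.
States satisfying AG (busy → AF ¬req): {s1, s2, s3, s4, s6}.
s0 is reachable from s0 and violates busy → AF ¬req, so AG fails at s0.
s0 ∉ Sat(AG (busy → AF ¬req)).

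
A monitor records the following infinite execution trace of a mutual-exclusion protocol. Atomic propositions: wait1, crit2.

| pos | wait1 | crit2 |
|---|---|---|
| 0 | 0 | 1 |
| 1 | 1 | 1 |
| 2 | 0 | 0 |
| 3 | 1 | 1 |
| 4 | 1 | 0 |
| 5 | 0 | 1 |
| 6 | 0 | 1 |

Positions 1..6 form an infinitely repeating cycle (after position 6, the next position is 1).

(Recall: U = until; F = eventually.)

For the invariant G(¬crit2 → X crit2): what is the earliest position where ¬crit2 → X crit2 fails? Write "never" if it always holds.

never

¬crit2 → X crit2 holds at every position 0..6, and those are all the positions the trace ever visits, so the invariant G(¬crit2 → X crit2) is never violated.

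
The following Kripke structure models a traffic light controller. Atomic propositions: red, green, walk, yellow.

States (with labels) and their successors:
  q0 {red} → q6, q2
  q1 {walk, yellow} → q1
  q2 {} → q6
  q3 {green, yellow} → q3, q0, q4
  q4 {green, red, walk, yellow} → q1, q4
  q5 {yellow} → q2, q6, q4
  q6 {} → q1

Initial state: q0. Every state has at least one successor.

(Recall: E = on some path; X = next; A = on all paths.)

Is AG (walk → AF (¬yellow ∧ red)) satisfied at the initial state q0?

No

States satisfying walk → AF (¬yellow ∧ red): {q0, q2, q3, q5, q6}.
States satisfying AG (walk → AF (¬yellow ∧ red)): ∅.
q1 is reachable from q0 and violates walk → AF (¬yellow ∧ red), so AG fails at q0.
q0 ∉ Sat(AG (walk → AF (¬yellow ∧ red))).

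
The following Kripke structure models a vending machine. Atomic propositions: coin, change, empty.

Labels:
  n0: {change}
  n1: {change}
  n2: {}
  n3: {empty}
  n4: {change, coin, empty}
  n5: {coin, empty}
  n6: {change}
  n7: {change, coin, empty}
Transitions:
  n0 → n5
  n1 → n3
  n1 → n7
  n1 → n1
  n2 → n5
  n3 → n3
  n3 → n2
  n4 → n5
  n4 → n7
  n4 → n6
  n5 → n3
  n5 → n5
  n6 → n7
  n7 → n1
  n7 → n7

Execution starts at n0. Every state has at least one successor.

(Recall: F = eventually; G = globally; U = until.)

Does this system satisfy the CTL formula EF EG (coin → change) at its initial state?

States satisfying EG (coin → change): {n1, n3, n4, n6, n7}.
States satisfying EF EG (coin → change): {n0, n1, n2, n3, n4, n5, n6, n7}.
Some path from n0 reaches a state where EG (coin → change) holds.
n0 ∈ Sat(EF EG (coin → change)).

Yes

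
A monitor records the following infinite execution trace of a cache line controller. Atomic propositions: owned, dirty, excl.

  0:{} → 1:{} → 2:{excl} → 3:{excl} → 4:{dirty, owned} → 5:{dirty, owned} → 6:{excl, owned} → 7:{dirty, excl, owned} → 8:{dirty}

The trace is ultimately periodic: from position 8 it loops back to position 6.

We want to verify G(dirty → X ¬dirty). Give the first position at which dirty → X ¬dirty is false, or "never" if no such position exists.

4

Check dirty → X ¬dirty at each position in order: 0 ✓, 1 ✓, 2 ✓, 3 ✓.
At position 4 the labels are {dirty, owned} and the next position 5 has {dirty, owned}, so dirty → X ¬dirty is false there. This is the first violation.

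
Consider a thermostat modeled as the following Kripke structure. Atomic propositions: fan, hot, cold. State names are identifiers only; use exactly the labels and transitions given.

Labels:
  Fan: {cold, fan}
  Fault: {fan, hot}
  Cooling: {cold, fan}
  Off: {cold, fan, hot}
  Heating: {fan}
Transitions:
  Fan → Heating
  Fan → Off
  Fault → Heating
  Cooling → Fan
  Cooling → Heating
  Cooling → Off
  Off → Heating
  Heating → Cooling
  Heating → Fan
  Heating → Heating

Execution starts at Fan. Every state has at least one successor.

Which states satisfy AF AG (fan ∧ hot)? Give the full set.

States satisfying AG (fan ∧ hot): ∅.
States satisfying AF AG (fan ∧ hot): ∅.

none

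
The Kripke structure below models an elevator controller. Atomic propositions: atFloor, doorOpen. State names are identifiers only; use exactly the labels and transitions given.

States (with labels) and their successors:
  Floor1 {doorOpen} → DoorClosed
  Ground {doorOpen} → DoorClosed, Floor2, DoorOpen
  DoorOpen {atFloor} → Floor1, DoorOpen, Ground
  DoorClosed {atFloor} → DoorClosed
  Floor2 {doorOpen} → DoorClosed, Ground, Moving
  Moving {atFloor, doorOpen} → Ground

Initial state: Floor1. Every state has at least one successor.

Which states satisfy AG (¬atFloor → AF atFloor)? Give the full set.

States satisfying ¬atFloor → AF atFloor: {Floor1, DoorOpen, DoorClosed, Moving}.
States satisfying AG (¬atFloor → AF atFloor): {Floor1, DoorClosed}.

{Floor1, DoorClosed}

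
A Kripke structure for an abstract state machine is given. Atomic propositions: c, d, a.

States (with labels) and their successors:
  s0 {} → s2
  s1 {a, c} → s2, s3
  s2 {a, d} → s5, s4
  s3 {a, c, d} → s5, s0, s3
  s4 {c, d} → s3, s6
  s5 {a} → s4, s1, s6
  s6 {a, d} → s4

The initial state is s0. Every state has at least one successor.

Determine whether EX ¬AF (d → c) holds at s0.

No

States satisfying ¬AF (d → c): ∅.
States satisfying EX ¬AF (d → c): ∅.
No suitable path/successor from s0 witnesses the formula.
s0 ∉ Sat(EX ¬AF (d → c)).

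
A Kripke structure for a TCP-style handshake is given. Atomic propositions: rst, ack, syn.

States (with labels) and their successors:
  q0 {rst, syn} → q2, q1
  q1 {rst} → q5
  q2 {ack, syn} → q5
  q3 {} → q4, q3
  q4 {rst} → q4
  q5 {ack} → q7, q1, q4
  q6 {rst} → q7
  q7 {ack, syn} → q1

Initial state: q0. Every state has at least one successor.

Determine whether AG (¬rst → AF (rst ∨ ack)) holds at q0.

Yes

States satisfying ¬rst → AF (rst ∨ ack): {q0, q1, q2, q4, q5, q6, q7}.
States satisfying AG (¬rst → AF (rst ∨ ack)): {q0, q1, q2, q4, q5, q6, q7}.
Every state reachable from q0 satisfies ¬rst → AF (rst ∨ ack).
q0 ∈ Sat(AG (¬rst → AF (rst ∨ ack))).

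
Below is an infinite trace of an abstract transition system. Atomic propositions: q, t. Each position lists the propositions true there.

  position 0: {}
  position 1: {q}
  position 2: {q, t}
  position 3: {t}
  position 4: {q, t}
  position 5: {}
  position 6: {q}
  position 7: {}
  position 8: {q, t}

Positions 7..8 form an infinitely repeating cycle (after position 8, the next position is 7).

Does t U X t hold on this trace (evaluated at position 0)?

Walking from position 0: at position 0, X t has not yet held and t fails, so t U X t is false.

Violated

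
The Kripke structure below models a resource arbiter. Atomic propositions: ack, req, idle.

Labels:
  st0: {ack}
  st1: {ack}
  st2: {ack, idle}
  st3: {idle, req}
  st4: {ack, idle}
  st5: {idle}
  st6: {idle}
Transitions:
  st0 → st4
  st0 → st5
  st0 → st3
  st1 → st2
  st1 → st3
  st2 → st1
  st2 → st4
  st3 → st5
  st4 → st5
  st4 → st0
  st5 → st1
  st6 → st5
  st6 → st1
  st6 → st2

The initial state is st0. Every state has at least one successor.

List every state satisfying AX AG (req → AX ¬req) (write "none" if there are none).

{st0, st1, st2, st3, st4, st5, st6}

States satisfying AG (req → AX ¬req): {st0, st1, st2, st3, st4, st5, st6}.
States satisfying AX AG (req → AX ¬req): {st0, st1, st2, st3, st4, st5, st6}.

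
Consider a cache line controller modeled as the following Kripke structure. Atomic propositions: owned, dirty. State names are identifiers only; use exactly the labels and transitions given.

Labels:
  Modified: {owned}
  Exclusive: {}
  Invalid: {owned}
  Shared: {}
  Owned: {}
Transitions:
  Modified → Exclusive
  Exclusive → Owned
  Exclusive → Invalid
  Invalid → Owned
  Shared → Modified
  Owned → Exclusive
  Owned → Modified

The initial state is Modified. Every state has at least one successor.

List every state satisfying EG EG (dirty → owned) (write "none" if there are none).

{Modified, Exclusive, Invalid, Shared, Owned}

States satisfying EG (dirty → owned): {Modified, Exclusive, Invalid, Shared, Owned}.
States satisfying EG EG (dirty → owned): {Modified, Exclusive, Invalid, Shared, Owned}.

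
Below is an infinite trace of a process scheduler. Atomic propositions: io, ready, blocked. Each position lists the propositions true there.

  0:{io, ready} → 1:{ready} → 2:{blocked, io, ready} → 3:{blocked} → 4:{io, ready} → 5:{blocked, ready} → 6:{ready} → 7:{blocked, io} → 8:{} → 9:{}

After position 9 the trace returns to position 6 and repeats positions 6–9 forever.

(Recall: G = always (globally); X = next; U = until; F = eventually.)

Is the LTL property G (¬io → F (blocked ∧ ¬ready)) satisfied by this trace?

Holds

¬io → F (blocked ∧ ¬ready) holds at every position 0..9, and those are all positions ever visited, so G (¬io → F (blocked ∧ ¬ready)) holds.
Positions where ¬io holds: 1, 3, 5, 6, 8, 9.
Check F (blocked ∧ ¬ready) at each: 1→ok, 3→ok, 5→ok, 6→ok, 8→ok, 9→ok.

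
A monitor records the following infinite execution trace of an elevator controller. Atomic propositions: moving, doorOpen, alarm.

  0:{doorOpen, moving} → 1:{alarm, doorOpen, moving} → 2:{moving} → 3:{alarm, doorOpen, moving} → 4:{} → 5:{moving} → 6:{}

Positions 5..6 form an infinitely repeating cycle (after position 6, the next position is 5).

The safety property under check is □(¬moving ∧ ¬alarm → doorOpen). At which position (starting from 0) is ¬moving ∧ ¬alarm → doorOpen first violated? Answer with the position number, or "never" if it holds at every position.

Check ¬moving ∧ ¬alarm → doorOpen at each position in order: 0 ✓, 1 ✓, 2 ✓, 3 ✓.
At position 4 the labels are {}, so ¬moving ∧ ¬alarm → doorOpen is false there. This is the first violation.

4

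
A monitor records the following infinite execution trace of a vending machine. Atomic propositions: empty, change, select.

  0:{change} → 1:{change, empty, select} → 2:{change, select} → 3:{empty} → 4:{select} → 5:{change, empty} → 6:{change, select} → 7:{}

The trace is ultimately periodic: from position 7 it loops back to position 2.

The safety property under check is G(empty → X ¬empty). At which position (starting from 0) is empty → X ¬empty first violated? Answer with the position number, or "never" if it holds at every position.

never

empty → X ¬empty holds at every position 0..7, and those are all the positions the trace ever visits, so the invariant G(empty → X ¬empty) is never violated.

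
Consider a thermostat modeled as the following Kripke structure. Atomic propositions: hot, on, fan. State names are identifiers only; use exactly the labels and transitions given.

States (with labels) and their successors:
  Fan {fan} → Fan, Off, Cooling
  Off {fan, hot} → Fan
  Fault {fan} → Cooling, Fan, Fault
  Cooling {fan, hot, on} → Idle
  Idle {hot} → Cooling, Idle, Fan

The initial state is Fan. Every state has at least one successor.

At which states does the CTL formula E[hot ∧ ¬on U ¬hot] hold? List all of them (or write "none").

{Fan, Off, Fault, Idle}

States satisfying hot ∧ ¬on: {Off, Idle}.
States satisfying ¬hot: {Fan, Fault}.
States satisfying E[hot ∧ ¬on U ¬hot]: {Fan, Off, Fault, Idle}.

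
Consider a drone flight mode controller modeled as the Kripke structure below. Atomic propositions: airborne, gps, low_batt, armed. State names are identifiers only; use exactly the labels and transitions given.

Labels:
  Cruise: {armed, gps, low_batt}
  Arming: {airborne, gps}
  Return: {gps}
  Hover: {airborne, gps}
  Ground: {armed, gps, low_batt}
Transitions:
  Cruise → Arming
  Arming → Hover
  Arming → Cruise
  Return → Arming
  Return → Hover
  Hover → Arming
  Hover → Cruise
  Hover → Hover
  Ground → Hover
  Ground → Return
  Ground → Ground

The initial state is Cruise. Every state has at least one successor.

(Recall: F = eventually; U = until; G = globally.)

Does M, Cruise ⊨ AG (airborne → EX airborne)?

Holds

States satisfying airborne → EX airborne: {Cruise, Arming, Return, Hover, Ground}.
States satisfying AG (airborne → EX airborne): {Cruise, Arming, Return, Hover, Ground}.
Every state reachable from Cruise satisfies airborne → EX airborne.
Cruise ∈ Sat(AG (airborne → EX airborne)).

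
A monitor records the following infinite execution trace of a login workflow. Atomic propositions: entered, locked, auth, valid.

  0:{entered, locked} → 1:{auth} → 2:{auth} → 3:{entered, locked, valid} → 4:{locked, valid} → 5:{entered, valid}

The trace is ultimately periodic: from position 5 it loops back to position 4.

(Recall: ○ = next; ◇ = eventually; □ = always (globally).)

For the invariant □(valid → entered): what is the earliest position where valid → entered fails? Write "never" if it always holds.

Check valid → entered at each position in order: 0 ✓, 1 ✓, 2 ✓, 3 ✓.
At position 4 the labels are {locked, valid}, so valid → entered is false there. This is the first violation.

4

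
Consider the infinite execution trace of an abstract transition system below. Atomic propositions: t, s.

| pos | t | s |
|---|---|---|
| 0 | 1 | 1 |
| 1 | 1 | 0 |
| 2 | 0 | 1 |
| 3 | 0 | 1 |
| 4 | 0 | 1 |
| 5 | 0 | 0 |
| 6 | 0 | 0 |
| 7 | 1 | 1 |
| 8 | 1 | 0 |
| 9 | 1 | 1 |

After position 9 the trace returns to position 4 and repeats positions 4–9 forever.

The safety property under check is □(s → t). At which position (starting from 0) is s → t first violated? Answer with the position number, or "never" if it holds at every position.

2

Check s → t at each position in order: 0 ✓, 1 ✓.
At position 2 the labels are {s}, so s → t is false there. This is the first violation.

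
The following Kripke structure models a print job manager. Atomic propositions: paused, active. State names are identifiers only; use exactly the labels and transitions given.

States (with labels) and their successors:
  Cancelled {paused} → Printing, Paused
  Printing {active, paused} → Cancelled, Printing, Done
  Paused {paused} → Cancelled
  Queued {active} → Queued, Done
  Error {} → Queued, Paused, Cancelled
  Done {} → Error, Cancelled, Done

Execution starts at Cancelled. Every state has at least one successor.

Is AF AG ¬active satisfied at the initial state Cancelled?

Violated

States satisfying AG ¬active: ∅.
States satisfying AF AG ¬active: ∅.
There is a path from Cancelled along which AG ¬active never holds.
Cancelled ∉ Sat(AF AG ¬active).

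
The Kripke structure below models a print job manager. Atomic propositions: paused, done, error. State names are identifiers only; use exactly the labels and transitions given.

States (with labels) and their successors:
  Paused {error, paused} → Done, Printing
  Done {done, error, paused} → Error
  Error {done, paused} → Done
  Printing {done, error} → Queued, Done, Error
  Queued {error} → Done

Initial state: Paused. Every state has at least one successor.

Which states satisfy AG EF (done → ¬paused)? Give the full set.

States satisfying EF (done → ¬paused): {Paused, Printing, Queued}.
States satisfying AG EF (done → ¬paused): ∅.

none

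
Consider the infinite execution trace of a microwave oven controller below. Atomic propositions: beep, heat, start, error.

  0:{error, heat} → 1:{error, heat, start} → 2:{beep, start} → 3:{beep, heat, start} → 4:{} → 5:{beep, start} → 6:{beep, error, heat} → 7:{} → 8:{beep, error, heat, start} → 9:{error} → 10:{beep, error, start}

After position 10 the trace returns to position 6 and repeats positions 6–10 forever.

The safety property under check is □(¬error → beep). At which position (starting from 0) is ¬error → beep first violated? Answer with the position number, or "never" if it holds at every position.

Check ¬error → beep at each position in order: 0 ✓, 1 ✓, 2 ✓, 3 ✓.
At position 4 the labels are {}, so ¬error → beep is false there. This is the first violation.

4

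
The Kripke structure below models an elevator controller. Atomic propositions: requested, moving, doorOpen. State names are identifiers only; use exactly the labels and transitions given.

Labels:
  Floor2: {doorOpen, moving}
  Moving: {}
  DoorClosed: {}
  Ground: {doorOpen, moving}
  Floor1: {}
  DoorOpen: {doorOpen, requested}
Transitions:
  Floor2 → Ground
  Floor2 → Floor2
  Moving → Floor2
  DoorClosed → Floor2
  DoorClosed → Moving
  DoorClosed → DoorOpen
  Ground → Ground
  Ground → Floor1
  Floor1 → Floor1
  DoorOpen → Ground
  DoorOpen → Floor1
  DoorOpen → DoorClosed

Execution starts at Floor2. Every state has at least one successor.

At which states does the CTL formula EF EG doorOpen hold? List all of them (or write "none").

States satisfying EG doorOpen: {Floor2, Ground, DoorOpen}.
States satisfying EF EG doorOpen: {Floor2, Moving, DoorClosed, Ground, DoorOpen}.

{Floor2, Moving, DoorClosed, Ground, DoorOpen}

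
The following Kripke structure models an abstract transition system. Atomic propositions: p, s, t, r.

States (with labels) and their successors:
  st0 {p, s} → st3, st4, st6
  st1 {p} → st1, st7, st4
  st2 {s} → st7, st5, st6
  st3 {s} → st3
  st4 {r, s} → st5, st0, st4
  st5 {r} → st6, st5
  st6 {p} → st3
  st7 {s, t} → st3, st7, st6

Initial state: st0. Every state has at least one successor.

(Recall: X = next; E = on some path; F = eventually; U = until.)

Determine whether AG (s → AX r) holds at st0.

States satisfying s → AX r: {st1, st5, st6}.
States satisfying AG (s → AX r): ∅.
st0 is reachable from st0 and violates s → AX r, so AG fails at st0.
st0 ∉ Sat(AG (s → AX r)).

Does not hold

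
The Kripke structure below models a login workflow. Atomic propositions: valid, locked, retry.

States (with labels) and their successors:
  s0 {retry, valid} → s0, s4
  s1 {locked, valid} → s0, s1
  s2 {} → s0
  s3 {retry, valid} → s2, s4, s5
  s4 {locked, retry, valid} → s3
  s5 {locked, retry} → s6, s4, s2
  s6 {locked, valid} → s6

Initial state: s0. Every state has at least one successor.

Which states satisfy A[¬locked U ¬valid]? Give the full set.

States satisfying ¬locked: {s0, s2, s3}.
States satisfying ¬valid: {s2, s5}.
States satisfying A[¬locked U ¬valid]: {s2, s5}.

{s2, s5}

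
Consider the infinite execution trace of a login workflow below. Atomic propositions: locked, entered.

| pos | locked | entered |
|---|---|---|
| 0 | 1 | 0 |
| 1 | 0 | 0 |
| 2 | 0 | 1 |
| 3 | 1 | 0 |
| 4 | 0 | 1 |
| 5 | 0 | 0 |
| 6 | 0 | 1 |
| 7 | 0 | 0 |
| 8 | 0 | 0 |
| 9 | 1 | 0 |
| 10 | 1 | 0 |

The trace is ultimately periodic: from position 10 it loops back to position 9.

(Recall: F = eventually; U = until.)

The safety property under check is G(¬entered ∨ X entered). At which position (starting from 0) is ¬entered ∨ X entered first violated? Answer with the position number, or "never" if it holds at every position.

2

Check ¬entered ∨ X entered at each position in order: 0 ✓, 1 ✓.
At position 2 the labels are {entered} and the next position 3 has {locked}, so ¬entered ∨ X entered is false there. This is the first violation.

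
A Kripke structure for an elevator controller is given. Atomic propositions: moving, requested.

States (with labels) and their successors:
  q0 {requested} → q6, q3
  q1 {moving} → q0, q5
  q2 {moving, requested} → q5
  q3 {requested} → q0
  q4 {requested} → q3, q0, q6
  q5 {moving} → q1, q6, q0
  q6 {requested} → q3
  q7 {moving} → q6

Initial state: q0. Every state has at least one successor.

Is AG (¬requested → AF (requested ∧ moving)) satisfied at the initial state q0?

Yes

States satisfying ¬requested → AF (requested ∧ moving): {q0, q2, q3, q4, q6}.
States satisfying AG (¬requested → AF (requested ∧ moving)): {q0, q3, q4, q6}.
Every state reachable from q0 satisfies ¬requested → AF (requested ∧ moving).
q0 ∈ Sat(AG (¬requested → AF (requested ∧ moving))).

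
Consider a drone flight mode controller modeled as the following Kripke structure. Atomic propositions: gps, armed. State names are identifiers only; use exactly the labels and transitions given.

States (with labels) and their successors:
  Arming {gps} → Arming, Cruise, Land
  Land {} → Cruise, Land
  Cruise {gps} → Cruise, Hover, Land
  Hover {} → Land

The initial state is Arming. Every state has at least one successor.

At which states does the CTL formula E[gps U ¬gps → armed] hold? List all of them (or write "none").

{Arming, Cruise}

States satisfying gps: {Arming, Cruise}.
States satisfying ¬gps → armed: {Arming, Cruise}.
States satisfying E[gps U ¬gps → armed]: {Arming, Cruise}.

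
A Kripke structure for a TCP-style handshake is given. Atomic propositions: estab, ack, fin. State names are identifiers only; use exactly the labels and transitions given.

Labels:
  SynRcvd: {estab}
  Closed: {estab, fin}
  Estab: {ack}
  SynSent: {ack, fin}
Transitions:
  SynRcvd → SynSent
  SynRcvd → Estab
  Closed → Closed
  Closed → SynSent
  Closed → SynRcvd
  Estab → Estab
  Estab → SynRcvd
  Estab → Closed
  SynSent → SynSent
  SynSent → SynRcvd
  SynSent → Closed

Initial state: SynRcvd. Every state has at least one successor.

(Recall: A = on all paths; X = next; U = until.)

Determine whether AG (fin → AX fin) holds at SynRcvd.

States satisfying fin → AX fin: {SynRcvd, Estab}.
States satisfying AG (fin → AX fin): ∅.
Closed is reachable from SynRcvd and violates fin → AX fin, so AG fails at SynRcvd.
SynRcvd ∉ Sat(AG (fin → AX fin)).

Violated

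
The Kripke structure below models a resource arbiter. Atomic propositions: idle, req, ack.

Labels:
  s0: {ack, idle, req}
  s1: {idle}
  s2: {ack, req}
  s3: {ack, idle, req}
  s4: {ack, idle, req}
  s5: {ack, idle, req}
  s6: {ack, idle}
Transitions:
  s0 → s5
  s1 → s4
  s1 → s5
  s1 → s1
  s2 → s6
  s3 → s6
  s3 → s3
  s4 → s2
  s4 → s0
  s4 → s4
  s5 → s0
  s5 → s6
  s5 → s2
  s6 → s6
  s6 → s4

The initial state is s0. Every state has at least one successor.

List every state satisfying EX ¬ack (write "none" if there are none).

{s1}

States satisfying ¬ack: {s1}.
States satisfying EX ¬ack: {s1}.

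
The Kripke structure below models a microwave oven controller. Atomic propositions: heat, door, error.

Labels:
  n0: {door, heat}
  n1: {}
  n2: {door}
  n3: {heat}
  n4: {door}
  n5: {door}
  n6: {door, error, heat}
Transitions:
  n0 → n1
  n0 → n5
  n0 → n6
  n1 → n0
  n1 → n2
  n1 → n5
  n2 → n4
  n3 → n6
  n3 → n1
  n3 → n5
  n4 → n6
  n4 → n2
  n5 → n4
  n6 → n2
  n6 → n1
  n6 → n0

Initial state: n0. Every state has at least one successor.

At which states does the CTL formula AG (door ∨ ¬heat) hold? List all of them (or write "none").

{n0, n1, n2, n4, n5, n6}

States satisfying door ∨ ¬heat: {n0, n1, n2, n4, n5, n6}.
States satisfying AG (door ∨ ¬heat): {n0, n1, n2, n4, n5, n6}.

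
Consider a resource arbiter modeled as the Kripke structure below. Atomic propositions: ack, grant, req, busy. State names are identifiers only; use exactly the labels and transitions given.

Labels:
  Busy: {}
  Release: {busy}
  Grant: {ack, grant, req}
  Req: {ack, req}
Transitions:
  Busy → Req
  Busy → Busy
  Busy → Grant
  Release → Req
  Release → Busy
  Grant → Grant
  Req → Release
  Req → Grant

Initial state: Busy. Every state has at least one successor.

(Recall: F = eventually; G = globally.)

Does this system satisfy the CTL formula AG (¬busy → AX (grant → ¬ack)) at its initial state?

States satisfying ¬busy → AX (grant → ¬ack): {Release}.
States satisfying AG (¬busy → AX (grant → ¬ack)): ∅.
Busy is reachable from Busy and violates ¬busy → AX (grant → ¬ack), so AG fails at Busy.
Busy ∉ Sat(AG (¬busy → AX (grant → ¬ack))).

Does not hold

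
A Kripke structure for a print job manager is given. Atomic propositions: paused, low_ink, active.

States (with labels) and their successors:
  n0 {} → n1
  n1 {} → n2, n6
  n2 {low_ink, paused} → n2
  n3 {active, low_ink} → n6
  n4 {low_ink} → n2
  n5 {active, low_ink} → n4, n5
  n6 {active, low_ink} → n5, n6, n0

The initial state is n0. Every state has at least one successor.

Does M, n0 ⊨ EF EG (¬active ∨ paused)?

States satisfying EG (¬active ∨ paused): {n0, n1, n2, n4}.
States satisfying EF EG (¬active ∨ paused): {n0, n1, n2, n3, n4, n5, n6}.
Some path from n0 reaches a state where EG (¬active ∨ paused) holds.
n0 ∈ Sat(EF EG (¬active ∨ paused)).

Holds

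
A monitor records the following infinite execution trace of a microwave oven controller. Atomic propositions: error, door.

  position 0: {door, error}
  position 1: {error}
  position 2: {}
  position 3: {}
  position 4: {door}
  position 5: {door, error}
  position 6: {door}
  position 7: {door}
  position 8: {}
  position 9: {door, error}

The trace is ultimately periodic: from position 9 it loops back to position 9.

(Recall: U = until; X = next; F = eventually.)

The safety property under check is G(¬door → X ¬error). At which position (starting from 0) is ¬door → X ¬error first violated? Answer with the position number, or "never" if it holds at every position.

8

Check ¬door → X ¬error at each position in order: 0 ✓, 1 ✓, 2 ✓, 3 ✓, 4 ✓, 5 ✓, 6 ✓, 7 ✓.
At position 8 the labels are {} and the next position 9 has {door, error}, so ¬door → X ¬error is false there. This is the first violation.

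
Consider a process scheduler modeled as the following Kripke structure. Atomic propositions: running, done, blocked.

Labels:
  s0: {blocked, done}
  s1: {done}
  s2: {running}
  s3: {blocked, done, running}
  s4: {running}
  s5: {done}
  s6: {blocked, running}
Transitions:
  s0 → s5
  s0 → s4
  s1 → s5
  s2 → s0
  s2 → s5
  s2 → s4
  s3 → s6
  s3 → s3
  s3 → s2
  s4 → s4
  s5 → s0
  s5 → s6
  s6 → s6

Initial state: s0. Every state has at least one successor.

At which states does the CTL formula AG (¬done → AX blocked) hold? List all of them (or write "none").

States satisfying ¬done → AX blocked: {s0, s1, s3, s5, s6}.
States satisfying AG (¬done → AX blocked): {s6}.

{s6}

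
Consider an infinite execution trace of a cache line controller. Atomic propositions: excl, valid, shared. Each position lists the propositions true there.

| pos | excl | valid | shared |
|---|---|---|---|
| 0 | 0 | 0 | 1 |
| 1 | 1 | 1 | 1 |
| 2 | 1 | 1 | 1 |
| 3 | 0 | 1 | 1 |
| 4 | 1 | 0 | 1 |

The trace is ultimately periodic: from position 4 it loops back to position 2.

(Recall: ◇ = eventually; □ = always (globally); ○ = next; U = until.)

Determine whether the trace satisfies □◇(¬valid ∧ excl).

Yes

◇(¬valid ∧ excl) holds at every position 0..4, and those are all positions ever visited, so □◇(¬valid ∧ excl) holds.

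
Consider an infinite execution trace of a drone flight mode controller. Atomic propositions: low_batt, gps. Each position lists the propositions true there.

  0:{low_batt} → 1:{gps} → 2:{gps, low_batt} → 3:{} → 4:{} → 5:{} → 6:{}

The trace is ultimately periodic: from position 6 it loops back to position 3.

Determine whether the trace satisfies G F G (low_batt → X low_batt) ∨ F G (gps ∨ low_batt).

Holds

F G (low_batt → X low_batt) holds at every position 0..6, and those are all positions ever visited, so G F G (low_batt → X low_batt) holds.
G (gps ∨ low_batt) is false at every position 0..6, so it never becomes true and F G (gps ∨ low_batt) fails.
At position 0: G F G (low_batt → X low_batt) is true; F G (gps ∨ low_batt) is false; so G F G (low_batt → X low_batt) ∨ F G (gps ∨ low_batt) is true.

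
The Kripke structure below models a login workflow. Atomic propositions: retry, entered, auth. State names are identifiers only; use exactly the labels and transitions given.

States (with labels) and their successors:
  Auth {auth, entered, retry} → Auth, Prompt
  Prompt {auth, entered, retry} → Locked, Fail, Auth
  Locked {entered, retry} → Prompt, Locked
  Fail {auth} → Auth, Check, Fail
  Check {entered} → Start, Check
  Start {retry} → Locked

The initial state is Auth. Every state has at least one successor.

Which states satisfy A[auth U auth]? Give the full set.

{Auth, Prompt, Fail}

States satisfying auth: {Auth, Prompt, Fail}.
States satisfying A[auth U auth]: {Auth, Prompt, Fail}.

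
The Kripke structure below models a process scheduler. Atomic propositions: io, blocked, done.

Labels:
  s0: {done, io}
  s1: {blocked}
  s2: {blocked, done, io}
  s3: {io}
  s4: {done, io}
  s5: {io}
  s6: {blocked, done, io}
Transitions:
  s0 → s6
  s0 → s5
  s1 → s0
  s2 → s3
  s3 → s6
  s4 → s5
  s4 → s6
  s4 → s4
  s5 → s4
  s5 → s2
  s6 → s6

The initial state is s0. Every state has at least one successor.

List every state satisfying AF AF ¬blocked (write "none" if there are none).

States satisfying AF ¬blocked: {s0, s1, s2, s3, s4, s5}.
States satisfying AF AF ¬blocked: {s0, s1, s2, s3, s4, s5}.

{s0, s1, s2, s3, s4, s5}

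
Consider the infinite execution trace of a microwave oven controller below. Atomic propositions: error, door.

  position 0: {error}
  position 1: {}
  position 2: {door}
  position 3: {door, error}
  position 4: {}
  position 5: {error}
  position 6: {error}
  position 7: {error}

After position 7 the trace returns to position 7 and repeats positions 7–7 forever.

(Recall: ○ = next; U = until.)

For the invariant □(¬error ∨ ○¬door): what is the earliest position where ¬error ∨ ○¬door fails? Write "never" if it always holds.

¬error ∨ ○¬door holds at every position 0..7, and those are all the positions the trace ever visits, so the invariant □(¬error ∨ ○¬door) is never violated.

never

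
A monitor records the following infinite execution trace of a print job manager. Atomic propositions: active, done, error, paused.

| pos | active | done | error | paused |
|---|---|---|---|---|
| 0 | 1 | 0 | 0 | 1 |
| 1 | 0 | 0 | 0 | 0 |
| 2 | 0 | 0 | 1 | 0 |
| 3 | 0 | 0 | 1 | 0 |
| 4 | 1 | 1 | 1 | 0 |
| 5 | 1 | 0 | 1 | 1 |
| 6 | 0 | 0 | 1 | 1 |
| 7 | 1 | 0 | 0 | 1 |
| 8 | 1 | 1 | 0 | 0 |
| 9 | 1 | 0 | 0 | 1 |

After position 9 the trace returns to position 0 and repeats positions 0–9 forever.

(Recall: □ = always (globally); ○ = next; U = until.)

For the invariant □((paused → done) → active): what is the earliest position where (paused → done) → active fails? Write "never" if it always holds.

Check (paused → done) → active at each position in order: 0 ✓.
At position 1 the labels are {}, so (paused → done) → active is false there. This is the first violation.

1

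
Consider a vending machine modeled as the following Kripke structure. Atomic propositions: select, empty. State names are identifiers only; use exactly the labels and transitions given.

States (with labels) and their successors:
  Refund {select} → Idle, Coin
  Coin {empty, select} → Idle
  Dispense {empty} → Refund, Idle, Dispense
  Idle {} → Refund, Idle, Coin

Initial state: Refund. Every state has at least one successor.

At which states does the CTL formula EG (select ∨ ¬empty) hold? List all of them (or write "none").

States satisfying select ∨ ¬empty: {Refund, Coin, Idle}.
States satisfying EG (select ∨ ¬empty): {Refund, Coin, Idle}.

{Refund, Coin, Idle}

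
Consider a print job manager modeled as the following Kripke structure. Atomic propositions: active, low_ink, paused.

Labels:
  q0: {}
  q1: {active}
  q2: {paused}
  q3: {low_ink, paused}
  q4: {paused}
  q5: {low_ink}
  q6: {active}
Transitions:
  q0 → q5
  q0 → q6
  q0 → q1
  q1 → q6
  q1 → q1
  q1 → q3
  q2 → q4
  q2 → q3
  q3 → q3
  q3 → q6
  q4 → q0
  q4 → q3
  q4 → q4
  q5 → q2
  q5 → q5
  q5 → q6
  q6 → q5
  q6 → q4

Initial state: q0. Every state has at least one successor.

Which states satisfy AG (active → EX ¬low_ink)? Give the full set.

States satisfying active → EX ¬low_ink: {q0, q1, q2, q3, q4, q5, q6}.
States satisfying AG (active → EX ¬low_ink): {q0, q1, q2, q3, q4, q5, q6}.

{q0, q1, q2, q3, q4, q5, q6}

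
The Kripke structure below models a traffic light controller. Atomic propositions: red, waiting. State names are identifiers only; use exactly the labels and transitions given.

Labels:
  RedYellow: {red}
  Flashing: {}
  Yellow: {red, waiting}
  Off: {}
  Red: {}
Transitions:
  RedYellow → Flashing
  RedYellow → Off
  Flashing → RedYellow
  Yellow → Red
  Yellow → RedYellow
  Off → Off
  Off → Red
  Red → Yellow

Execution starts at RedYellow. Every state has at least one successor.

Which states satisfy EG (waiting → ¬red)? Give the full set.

States satisfying waiting → ¬red: {RedYellow, Flashing, Off, Red}.
States satisfying EG (waiting → ¬red): {RedYellow, Flashing, Off}.

{RedYellow, Flashing, Off}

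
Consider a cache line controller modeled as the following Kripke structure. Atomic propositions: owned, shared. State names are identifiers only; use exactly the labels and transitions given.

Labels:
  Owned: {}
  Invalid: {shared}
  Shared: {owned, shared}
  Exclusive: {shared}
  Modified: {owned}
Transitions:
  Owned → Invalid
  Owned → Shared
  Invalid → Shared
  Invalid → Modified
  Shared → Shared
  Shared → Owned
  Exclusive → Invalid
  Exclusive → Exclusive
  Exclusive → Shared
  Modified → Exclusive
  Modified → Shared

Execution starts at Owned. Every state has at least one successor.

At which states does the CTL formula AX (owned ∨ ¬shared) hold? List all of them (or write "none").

States satisfying owned ∨ ¬shared: {Owned, Shared, Modified}.
States satisfying AX (owned ∨ ¬shared): {Invalid, Shared}.

{Invalid, Shared}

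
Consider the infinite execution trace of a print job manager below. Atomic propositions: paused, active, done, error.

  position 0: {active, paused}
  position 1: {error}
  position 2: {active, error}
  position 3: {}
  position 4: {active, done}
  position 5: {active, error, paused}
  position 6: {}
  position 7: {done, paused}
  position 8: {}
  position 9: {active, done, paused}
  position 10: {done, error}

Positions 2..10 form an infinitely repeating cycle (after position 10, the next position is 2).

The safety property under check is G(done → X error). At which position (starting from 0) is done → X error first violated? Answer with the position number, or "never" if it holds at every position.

7

Check done → X error at each position in order: 0 ✓, 1 ✓, 2 ✓, 3 ✓, 4 ✓, 5 ✓, 6 ✓.
At position 7 the labels are {done, paused} and the next position 8 has {}, so done → X error is false there. This is the first violation.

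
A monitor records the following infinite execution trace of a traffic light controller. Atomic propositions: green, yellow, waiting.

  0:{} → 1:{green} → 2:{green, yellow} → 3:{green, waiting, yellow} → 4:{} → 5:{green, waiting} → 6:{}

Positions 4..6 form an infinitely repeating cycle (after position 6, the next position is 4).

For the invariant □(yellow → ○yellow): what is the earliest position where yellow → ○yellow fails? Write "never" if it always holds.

3

Check yellow → ○yellow at each position in order: 0 ✓, 1 ✓, 2 ✓.
At position 3 the labels are {green, waiting, yellow} and the next position 4 has {}, so yellow → ○yellow is false there. This is the first violation.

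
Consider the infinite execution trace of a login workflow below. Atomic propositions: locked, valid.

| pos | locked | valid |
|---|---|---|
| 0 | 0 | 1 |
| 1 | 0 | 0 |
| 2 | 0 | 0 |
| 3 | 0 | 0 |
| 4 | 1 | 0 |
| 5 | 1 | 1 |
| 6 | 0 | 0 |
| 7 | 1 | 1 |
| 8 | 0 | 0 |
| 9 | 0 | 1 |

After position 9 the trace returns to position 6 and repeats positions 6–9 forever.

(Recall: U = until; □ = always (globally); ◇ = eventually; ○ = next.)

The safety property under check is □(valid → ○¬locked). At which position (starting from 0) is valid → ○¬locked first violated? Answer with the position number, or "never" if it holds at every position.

valid → ○¬locked holds at every position 0..9, and those are all the positions the trace ever visits, so the invariant □(valid → ○¬locked) is never violated.

never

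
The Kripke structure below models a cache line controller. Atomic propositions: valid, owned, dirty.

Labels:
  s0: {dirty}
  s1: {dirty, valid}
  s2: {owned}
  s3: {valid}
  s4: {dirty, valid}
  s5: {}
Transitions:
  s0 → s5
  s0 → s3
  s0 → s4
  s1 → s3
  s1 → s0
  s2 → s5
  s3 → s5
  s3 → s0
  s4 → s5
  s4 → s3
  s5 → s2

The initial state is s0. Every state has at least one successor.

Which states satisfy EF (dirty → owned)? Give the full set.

{s0, s1, s2, s3, s4, s5}

States satisfying dirty → owned: {s2, s3, s5}.
States satisfying EF (dirty → owned): {s0, s1, s2, s3, s4, s5}.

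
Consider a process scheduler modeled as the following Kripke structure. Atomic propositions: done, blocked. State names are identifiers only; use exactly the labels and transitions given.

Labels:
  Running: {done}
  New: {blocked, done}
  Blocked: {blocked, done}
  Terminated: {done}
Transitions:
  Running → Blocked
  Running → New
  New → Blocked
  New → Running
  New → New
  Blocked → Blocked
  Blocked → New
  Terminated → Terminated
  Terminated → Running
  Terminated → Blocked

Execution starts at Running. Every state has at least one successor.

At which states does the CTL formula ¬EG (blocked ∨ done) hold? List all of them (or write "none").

none

States satisfying blocked ∨ done: {Running, New, Blocked, Terminated}.
States satisfying EG (blocked ∨ done): {Running, New, Blocked, Terminated}.
States satisfying ¬EG (blocked ∨ done): ∅.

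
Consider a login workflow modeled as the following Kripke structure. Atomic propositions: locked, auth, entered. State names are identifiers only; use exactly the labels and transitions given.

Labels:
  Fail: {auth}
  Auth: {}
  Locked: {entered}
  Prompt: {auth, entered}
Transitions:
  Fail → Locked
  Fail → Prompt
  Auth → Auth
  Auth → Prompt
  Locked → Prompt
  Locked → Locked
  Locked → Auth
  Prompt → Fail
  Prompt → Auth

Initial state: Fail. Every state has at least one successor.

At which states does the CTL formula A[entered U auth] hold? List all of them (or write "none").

States satisfying entered: {Locked, Prompt}.
States satisfying auth: {Fail, Prompt}.
States satisfying A[entered U auth]: {Fail, Prompt}.

{Fail, Prompt}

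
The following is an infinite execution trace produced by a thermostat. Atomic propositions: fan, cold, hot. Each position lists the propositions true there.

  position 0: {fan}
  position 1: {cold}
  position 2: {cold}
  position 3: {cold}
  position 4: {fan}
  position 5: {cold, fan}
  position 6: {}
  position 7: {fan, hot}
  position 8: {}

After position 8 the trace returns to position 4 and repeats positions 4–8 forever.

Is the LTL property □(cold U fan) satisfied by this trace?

cold U fan must hold at every position from 0 onward. It fails at position 6, so □(cold U fan) is false.

Does not hold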